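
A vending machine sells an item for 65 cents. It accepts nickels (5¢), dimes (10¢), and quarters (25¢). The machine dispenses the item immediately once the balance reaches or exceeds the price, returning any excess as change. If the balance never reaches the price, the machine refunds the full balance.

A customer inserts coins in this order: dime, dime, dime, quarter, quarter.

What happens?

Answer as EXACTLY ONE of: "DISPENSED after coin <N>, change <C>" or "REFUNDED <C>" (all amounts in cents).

Price: 65¢
Coin 1 (dime, 10¢): balance = 10¢
Coin 2 (dime, 10¢): balance = 20¢
Coin 3 (dime, 10¢): balance = 30¢
Coin 4 (quarter, 25¢): balance = 55¢
Coin 5 (quarter, 25¢): balance = 80¢
  → balance >= price → DISPENSE, change = 80 - 65 = 15¢

Answer: DISPENSED after coin 5, change 15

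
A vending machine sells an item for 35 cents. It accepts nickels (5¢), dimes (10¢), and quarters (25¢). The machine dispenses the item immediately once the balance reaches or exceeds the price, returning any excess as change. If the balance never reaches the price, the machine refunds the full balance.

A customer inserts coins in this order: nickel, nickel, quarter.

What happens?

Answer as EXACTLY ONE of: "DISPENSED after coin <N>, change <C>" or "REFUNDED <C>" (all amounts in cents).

Price: 35¢
Coin 1 (nickel, 5¢): balance = 5¢
Coin 2 (nickel, 5¢): balance = 10¢
Coin 3 (quarter, 25¢): balance = 35¢
  → balance >= price → DISPENSE, change = 35 - 35 = 0¢

Answer: DISPENSED after coin 3, change 0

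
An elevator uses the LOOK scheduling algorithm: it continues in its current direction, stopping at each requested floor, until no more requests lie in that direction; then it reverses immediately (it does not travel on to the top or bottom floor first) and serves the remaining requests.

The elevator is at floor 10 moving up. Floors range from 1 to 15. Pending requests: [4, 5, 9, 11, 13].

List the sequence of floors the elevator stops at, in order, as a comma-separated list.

Answer: 11, 13, 9, 5, 4

Derivation:
Current: 10, moving UP
Serve above first (ascending): [11, 13]
Then reverse, serve below (descending): [9, 5, 4]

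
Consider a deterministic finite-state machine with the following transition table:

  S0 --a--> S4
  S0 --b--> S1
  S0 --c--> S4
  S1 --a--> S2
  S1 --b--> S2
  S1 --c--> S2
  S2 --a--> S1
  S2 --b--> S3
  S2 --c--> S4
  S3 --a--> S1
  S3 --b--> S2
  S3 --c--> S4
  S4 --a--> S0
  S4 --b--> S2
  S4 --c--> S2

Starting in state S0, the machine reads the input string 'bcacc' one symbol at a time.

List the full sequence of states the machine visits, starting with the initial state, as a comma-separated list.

Start: S0
  read 'b': S0 --b--> S1
  read 'c': S1 --c--> S2
  read 'a': S2 --a--> S1
  read 'c': S1 --c--> S2
  read 'c': S2 --c--> S4

Answer: S0, S1, S2, S1, S2, S4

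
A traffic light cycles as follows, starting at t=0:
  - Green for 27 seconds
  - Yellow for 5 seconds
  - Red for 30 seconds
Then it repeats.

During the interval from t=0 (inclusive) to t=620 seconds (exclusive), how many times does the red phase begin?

Answer: 10

Derivation:
Cycle = 27+5+30 = 62s
red phase starts at t = k*62 + 32 for k=0,1,2,...
Need k*62+32 < 620 → k < 9.484
k ∈ {0, ..., 9} → 10 starts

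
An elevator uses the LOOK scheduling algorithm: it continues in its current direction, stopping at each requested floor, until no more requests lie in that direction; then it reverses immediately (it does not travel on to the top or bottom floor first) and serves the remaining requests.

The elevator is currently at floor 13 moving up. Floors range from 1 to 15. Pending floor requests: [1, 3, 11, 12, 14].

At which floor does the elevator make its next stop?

Current floor: 13, direction: up
Requests above: [14]
Requests below: [1, 3, 11, 12]
Moving up and requests lie above → nearest above is min([14]) = 14

Answer: 14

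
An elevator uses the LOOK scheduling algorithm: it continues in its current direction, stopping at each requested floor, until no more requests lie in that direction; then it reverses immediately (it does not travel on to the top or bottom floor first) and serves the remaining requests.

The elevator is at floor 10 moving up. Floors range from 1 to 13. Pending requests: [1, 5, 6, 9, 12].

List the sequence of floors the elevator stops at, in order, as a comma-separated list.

Current: 10, moving UP
Serve above first (ascending): [12]
Then reverse, serve below (descending): [9, 6, 5, 1]

Answer: 12, 9, 6, 5, 1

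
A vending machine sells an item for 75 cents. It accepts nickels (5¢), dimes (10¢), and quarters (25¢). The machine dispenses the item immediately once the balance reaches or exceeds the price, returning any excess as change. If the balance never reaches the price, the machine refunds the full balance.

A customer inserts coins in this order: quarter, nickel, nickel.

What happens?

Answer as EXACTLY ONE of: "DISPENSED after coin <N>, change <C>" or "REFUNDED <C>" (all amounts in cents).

Price: 75¢
Coin 1 (quarter, 25¢): balance = 25¢
Coin 2 (nickel, 5¢): balance = 30¢
Coin 3 (nickel, 5¢): balance = 35¢
All coins inserted, balance 35¢ < price 75¢ → REFUND 35¢

Answer: REFUNDED 35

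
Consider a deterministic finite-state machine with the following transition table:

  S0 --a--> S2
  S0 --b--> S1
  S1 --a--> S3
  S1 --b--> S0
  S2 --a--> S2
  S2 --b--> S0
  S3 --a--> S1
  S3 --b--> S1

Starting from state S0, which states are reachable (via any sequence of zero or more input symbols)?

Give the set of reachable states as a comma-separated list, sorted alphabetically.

Answer: S0, S1, S2, S3

Derivation:
BFS from S0:
  visit S0: S0--a-->S2 (new), S0--b-->S1 (new)
  visit S2: S2--a-->S2 (seen), S2--b-->S0 (seen)
  visit S1: S1--a-->S3 (new), S1--b-->S0 (seen)
  visit S3: S3--a-->S1 (seen), S3--b-->S1 (seen)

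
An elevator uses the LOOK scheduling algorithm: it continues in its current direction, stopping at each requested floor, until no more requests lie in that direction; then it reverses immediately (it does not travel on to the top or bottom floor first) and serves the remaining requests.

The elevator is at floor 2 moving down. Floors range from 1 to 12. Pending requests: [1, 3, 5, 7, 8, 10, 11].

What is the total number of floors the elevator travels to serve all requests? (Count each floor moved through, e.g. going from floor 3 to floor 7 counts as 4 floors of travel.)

Answer: 11

Derivation:
Start at floor 2 moving down, LOOK stop order: [1, 3, 5, 7, 8, 10, 11]
  2 → 1: |1-2| = 1, total = 1
  1 → 3: |3-1| = 2, total = 3
  3 → 5: |5-3| = 2, total = 5
  5 → 7: |7-5| = 2, total = 7
  7 → 8: |8-7| = 1, total = 8
  8 → 10: |10-8| = 2, total = 10
  10 → 11: |11-10| = 1, total = 11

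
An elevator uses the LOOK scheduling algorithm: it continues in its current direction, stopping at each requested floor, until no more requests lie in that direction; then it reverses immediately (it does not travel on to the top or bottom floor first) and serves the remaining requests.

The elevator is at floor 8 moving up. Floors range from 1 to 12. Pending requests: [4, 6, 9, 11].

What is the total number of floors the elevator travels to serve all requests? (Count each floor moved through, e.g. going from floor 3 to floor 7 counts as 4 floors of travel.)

Start at floor 8 moving up, LOOK stop order: [9, 11, 6, 4]
  8 → 9: |9-8| = 1, total = 1
  9 → 11: |11-9| = 2, total = 3
  11 → 6: |6-11| = 5, total = 8
  6 → 4: |4-6| = 2, total = 10

Answer: 10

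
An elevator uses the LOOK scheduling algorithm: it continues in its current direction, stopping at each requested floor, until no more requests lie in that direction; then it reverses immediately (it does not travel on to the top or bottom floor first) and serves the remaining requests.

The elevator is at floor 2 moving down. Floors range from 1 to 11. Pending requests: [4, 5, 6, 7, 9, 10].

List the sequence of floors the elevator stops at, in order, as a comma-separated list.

Current: 2, moving DOWN
Serve below first (descending): []
Then reverse, serve above (ascending): [4, 5, 6, 7, 9, 10]

Answer: 4, 5, 6, 7, 9, 10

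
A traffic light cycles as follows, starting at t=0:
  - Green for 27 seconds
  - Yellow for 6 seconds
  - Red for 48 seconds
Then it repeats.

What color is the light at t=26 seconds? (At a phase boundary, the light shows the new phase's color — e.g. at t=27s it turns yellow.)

Answer: green

Derivation:
Cycle length = 27 + 6 + 48 = 81s
t = 26, phase_t = 26 mod 81 = 26
26 < 27 (green end) → GREEN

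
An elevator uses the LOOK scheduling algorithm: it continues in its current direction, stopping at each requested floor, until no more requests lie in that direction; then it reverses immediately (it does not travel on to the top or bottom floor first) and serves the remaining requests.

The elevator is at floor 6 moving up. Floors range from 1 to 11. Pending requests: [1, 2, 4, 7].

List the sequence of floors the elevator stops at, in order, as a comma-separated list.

Current: 6, moving UP
Serve above first (ascending): [7]
Then reverse, serve below (descending): [4, 2, 1]

Answer: 7, 4, 2, 1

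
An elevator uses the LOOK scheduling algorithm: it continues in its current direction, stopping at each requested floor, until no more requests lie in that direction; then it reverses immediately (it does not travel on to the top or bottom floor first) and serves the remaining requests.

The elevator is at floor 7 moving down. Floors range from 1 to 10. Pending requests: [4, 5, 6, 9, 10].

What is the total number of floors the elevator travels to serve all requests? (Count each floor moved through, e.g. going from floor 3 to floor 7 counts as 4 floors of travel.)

Start at floor 7 moving down, LOOK stop order: [6, 5, 4, 9, 10]
  7 → 6: |6-7| = 1, total = 1
  6 → 5: |5-6| = 1, total = 2
  5 → 4: |4-5| = 1, total = 3
  4 → 9: |9-4| = 5, total = 8
  9 → 10: |10-9| = 1, total = 9

Answer: 9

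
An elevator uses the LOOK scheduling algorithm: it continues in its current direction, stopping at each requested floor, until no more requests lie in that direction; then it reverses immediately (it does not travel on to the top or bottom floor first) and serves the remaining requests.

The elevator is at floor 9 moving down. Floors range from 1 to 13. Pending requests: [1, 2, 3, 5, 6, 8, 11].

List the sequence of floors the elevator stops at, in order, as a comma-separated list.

Current: 9, moving DOWN
Serve below first (descending): [8, 6, 5, 3, 2, 1]
Then reverse, serve above (ascending): [11]

Answer: 8, 6, 5, 3, 2, 1, 11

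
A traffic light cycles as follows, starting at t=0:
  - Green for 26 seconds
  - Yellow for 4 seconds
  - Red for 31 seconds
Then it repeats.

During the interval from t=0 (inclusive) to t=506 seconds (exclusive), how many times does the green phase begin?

Cycle = 26+4+31 = 61s
green phase starts at t = k*61 + 0 for k=0,1,2,...
Need k*61+0 < 506 → k < 8.295
k ∈ {0, ..., 8} → 9 starts

Answer: 9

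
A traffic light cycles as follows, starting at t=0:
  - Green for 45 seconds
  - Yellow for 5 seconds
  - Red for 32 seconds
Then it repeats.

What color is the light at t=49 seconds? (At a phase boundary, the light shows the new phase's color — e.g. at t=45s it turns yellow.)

Cycle length = 45 + 5 + 32 = 82s
t = 49, phase_t = 49 mod 82 = 49
45 <= 49 < 50 (yellow end) → YELLOW

Answer: yellow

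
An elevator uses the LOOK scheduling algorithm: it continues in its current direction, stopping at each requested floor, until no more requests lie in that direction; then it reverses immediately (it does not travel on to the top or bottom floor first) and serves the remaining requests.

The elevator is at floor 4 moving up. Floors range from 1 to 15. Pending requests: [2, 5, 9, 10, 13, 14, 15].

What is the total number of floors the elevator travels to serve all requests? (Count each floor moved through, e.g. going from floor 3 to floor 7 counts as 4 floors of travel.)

Answer: 24

Derivation:
Start at floor 4 moving up, LOOK stop order: [5, 9, 10, 13, 14, 15, 2]
  4 → 5: |5-4| = 1, total = 1
  5 → 9: |9-5| = 4, total = 5
  9 → 10: |10-9| = 1, total = 6
  10 → 13: |13-10| = 3, total = 9
  13 → 14: |14-13| = 1, total = 10
  14 → 15: |15-14| = 1, total = 11
  15 → 2: |2-15| = 13, total = 24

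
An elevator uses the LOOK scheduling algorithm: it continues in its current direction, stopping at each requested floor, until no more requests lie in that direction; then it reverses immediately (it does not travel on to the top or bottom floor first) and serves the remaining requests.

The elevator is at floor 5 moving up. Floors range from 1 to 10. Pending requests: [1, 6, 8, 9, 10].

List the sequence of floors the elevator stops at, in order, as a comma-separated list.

Current: 5, moving UP
Serve above first (ascending): [6, 8, 9, 10]
Then reverse, serve below (descending): [1]

Answer: 6, 8, 9, 10, 1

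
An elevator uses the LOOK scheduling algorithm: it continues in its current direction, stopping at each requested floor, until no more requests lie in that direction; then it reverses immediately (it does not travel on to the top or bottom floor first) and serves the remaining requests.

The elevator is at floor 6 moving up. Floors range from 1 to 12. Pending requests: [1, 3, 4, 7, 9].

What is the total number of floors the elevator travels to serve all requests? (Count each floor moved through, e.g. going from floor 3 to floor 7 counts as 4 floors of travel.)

Answer: 11

Derivation:
Start at floor 6 moving up, LOOK stop order: [7, 9, 4, 3, 1]
  6 → 7: |7-6| = 1, total = 1
  7 → 9: |9-7| = 2, total = 3
  9 → 4: |4-9| = 5, total = 8
  4 → 3: |3-4| = 1, total = 9
  3 → 1: |1-3| = 2, total = 11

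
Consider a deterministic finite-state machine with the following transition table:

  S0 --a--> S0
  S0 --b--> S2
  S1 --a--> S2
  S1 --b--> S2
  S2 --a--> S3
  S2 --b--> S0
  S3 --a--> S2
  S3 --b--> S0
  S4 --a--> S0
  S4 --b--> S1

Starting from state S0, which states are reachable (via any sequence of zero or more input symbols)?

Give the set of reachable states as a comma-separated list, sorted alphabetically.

Answer: S0, S2, S3

Derivation:
BFS from S0:
  visit S0: S0--a-->S0 (seen), S0--b-->S2 (new)
  visit S2: S2--a-->S3 (new), S2--b-->S0 (seen)
  visit S3: S3--a-->S2 (seen), S3--b-->S0 (seen)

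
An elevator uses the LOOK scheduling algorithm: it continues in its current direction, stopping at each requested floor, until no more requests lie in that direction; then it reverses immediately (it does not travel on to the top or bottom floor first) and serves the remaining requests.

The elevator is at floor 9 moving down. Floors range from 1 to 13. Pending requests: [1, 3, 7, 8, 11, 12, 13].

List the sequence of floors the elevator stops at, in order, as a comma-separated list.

Current: 9, moving DOWN
Serve below first (descending): [8, 7, 3, 1]
Then reverse, serve above (ascending): [11, 12, 13]

Answer: 8, 7, 3, 1, 11, 12, 13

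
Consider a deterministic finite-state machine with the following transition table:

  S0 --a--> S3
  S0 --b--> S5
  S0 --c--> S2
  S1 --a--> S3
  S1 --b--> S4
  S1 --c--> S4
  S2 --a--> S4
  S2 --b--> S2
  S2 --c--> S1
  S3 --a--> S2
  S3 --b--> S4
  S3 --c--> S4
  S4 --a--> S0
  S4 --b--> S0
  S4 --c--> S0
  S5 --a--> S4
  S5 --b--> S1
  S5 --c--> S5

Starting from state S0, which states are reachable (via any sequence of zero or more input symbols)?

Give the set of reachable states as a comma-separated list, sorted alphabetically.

Answer: S0, S1, S2, S3, S4, S5

Derivation:
BFS from S0:
  visit S0: S0--a-->S3 (new), S0--b-->S5 (new), S0--c-->S2 (new)
  visit S3: S3--a-->S2 (seen), S3--b-->S4 (new), S3--c-->S4 (seen)
  visit S5: S5--a-->S4 (seen), S5--b-->S1 (new), S5--c-->S5 (seen)
  visit S2: S2--a-->S4 (seen), S2--b-->S2 (seen), S2--c-->S1 (seen)
  visit S4: S4--a-->S0 (seen), S4--b-->S0 (seen), S4--c-->S0 (seen)
  visit S1: S1--a-->S3 (seen), S1--b-->S4 (seen), S1--c-->S4 (seen)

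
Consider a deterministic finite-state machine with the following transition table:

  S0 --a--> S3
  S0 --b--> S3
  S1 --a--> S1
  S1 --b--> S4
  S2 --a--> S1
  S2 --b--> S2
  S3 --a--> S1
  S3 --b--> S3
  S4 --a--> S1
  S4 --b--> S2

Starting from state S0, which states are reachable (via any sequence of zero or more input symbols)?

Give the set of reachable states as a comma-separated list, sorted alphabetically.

BFS from S0:
  visit S0: S0--a-->S3 (new), S0--b-->S3 (seen)
  visit S3: S3--a-->S1 (new), S3--b-->S3 (seen)
  visit S1: S1--a-->S1 (seen), S1--b-->S4 (new)
  visit S4: S4--a-->S1 (seen), S4--b-->S2 (new)
  visit S2: S2--a-->S1 (seen), S2--b-->S2 (seen)

Answer: S0, S1, S2, S3, S4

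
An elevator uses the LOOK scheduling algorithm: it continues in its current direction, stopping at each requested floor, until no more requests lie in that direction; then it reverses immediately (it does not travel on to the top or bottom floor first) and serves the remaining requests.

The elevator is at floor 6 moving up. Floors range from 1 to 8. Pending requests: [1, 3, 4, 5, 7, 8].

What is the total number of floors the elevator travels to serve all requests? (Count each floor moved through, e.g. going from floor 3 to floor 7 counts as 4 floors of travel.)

Answer: 9

Derivation:
Start at floor 6 moving up, LOOK stop order: [7, 8, 5, 4, 3, 1]
  6 → 7: |7-6| = 1, total = 1
  7 → 8: |8-7| = 1, total = 2
  8 → 5: |5-8| = 3, total = 5
  5 → 4: |4-5| = 1, total = 6
  4 → 3: |3-4| = 1, total = 7
  3 → 1: |1-3| = 2, total = 9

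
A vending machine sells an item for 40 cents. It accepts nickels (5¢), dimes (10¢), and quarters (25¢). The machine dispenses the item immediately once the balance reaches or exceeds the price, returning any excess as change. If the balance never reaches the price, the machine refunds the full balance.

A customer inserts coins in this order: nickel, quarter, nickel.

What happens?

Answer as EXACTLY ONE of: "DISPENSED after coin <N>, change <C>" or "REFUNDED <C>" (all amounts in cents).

Price: 40¢
Coin 1 (nickel, 5¢): balance = 5¢
Coin 2 (quarter, 25¢): balance = 30¢
Coin 3 (nickel, 5¢): balance = 35¢
All coins inserted, balance 35¢ < price 40¢ → REFUND 35¢

Answer: REFUNDED 35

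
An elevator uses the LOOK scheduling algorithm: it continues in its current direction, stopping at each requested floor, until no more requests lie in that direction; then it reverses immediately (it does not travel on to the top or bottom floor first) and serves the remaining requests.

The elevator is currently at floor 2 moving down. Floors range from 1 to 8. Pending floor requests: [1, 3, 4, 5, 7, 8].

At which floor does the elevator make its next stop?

Current floor: 2, direction: down
Requests above: [3, 4, 5, 7, 8]
Requests below: [1]
Moving down and requests lie below → nearest below is max([1]) = 1

Answer: 1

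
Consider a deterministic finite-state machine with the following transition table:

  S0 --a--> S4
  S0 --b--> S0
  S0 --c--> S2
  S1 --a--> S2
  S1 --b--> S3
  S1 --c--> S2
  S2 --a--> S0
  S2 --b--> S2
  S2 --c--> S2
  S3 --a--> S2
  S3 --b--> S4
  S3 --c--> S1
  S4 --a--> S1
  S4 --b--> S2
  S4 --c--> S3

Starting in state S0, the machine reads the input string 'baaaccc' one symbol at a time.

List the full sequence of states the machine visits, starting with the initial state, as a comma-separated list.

Answer: S0, S0, S4, S1, S2, S2, S2, S2

Derivation:
Start: S0
  read 'b': S0 --b--> S0
  read 'a': S0 --a--> S4
  read 'a': S4 --a--> S1
  read 'a': S1 --a--> S2
  read 'c': S2 --c--> S2
  read 'c': S2 --c--> S2
  read 'c': S2 --c--> S2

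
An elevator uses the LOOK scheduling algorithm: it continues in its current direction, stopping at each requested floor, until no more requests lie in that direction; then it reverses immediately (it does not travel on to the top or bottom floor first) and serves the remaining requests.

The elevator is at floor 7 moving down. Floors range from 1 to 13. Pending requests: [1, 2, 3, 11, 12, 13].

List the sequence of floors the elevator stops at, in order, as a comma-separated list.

Current: 7, moving DOWN
Serve below first (descending): [3, 2, 1]
Then reverse, serve above (ascending): [11, 12, 13]

Answer: 3, 2, 1, 11, 12, 13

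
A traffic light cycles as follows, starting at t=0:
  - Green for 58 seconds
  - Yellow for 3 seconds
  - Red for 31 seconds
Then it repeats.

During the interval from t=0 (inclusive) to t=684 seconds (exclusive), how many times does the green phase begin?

Answer: 8

Derivation:
Cycle = 58+3+31 = 92s
green phase starts at t = k*92 + 0 for k=0,1,2,...
Need k*92+0 < 684 → k < 7.435
k ∈ {0, ..., 7} → 8 starts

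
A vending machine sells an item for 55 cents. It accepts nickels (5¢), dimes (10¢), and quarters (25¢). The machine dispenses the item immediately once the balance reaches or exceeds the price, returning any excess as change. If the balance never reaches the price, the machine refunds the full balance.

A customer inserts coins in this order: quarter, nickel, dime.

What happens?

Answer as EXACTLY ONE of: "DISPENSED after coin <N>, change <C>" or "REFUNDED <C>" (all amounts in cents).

Price: 55¢
Coin 1 (quarter, 25¢): balance = 25¢
Coin 2 (nickel, 5¢): balance = 30¢
Coin 3 (dime, 10¢): balance = 40¢
All coins inserted, balance 40¢ < price 55¢ → REFUND 40¢

Answer: REFUNDED 40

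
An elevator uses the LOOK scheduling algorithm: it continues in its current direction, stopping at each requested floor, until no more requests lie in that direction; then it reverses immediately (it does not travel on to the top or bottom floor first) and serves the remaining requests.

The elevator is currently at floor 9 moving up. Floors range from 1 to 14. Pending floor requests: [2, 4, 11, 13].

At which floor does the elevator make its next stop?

Answer: 11

Derivation:
Current floor: 9, direction: up
Requests above: [11, 13]
Requests below: [2, 4]
Moving up and requests lie above → nearest above is min([11, 13]) = 11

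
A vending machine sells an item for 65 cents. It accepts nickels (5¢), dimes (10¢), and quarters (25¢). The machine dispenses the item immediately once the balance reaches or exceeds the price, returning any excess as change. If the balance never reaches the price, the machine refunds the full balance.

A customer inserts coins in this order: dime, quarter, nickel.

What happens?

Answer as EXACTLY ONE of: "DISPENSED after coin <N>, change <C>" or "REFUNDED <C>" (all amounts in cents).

Price: 65¢
Coin 1 (dime, 10¢): balance = 10¢
Coin 2 (quarter, 25¢): balance = 35¢
Coin 3 (nickel, 5¢): balance = 40¢
All coins inserted, balance 40¢ < price 65¢ → REFUND 40¢

Answer: REFUNDED 40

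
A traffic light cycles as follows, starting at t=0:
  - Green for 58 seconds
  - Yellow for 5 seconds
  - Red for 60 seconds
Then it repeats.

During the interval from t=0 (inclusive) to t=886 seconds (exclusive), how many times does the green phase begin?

Answer: 8

Derivation:
Cycle = 58+5+60 = 123s
green phase starts at t = k*123 + 0 for k=0,1,2,...
Need k*123+0 < 886 → k < 7.203
k ∈ {0, ..., 7} → 8 starts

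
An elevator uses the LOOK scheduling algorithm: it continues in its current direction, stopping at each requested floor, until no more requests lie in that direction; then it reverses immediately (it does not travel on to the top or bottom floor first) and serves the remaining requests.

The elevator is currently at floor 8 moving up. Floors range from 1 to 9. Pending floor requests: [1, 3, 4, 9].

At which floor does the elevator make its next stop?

Current floor: 8, direction: up
Requests above: [9]
Requests below: [1, 3, 4]
Moving up and requests lie above → nearest above is min([9]) = 9

Answer: 9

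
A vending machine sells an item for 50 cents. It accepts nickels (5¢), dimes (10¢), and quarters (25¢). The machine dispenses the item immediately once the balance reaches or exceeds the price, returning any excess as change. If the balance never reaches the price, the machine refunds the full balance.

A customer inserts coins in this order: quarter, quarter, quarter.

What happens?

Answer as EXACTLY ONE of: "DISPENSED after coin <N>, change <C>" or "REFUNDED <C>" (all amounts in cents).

Price: 50¢
Coin 1 (quarter, 25¢): balance = 25¢
Coin 2 (quarter, 25¢): balance = 50¢
  → balance >= price → DISPENSE, change = 50 - 50 = 0¢

Answer: DISPENSED after coin 2, change 0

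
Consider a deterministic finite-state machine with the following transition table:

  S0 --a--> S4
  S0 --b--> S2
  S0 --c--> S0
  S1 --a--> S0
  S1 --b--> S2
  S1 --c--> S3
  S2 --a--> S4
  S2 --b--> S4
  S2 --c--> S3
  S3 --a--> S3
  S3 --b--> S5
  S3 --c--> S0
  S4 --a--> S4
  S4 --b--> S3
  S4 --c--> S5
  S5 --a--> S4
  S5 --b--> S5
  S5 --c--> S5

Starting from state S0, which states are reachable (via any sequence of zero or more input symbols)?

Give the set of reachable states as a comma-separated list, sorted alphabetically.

BFS from S0:
  visit S0: S0--a-->S4 (new), S0--b-->S2 (new), S0--c-->S0 (seen)
  visit S4: S4--a-->S4 (seen), S4--b-->S3 (new), S4--c-->S5 (new)
  visit S2: S2--a-->S4 (seen), S2--b-->S4 (seen), S2--c-->S3 (seen)
  visit S3: S3--a-->S3 (seen), S3--b-->S5 (seen), S3--c-->S0 (seen)
  visit S5: S5--a-->S4 (seen), S5--b-->S5 (seen), S5--c-->S5 (seen)

Answer: S0, S2, S3, S4, S5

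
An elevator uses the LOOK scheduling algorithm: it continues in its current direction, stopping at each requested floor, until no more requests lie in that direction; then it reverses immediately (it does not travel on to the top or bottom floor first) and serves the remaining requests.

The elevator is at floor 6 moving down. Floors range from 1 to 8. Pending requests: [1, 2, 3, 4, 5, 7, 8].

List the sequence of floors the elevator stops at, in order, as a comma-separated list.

Answer: 5, 4, 3, 2, 1, 7, 8

Derivation:
Current: 6, moving DOWN
Serve below first (descending): [5, 4, 3, 2, 1]
Then reverse, serve above (ascending): [7, 8]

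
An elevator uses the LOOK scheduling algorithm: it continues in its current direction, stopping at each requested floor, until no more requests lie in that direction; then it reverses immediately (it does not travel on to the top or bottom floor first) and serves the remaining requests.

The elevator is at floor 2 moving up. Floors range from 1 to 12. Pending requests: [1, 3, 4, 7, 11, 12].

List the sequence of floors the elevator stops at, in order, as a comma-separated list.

Current: 2, moving UP
Serve above first (ascending): [3, 4, 7, 11, 12]
Then reverse, serve below (descending): [1]

Answer: 3, 4, 7, 11, 12, 1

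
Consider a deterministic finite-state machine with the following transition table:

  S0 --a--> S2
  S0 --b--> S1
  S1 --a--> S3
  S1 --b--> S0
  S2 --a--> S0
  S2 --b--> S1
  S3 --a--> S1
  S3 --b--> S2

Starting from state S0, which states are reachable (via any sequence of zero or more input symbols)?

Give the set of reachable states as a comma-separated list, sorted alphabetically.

Answer: S0, S1, S2, S3

Derivation:
BFS from S0:
  visit S0: S0--a-->S2 (new), S0--b-->S1 (new)
  visit S2: S2--a-->S0 (seen), S2--b-->S1 (seen)
  visit S1: S1--a-->S3 (new), S1--b-->S0 (seen)
  visit S3: S3--a-->S1 (seen), S3--b-->S2 (seen)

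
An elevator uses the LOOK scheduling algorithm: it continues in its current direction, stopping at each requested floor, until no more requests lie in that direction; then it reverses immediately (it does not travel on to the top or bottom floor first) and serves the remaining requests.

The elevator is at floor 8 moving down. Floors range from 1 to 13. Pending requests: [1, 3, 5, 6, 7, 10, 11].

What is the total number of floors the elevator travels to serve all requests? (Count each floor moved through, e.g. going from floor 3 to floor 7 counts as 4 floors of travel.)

Start at floor 8 moving down, LOOK stop order: [7, 6, 5, 3, 1, 10, 11]
  8 → 7: |7-8| = 1, total = 1
  7 → 6: |6-7| = 1, total = 2
  6 → 5: |5-6| = 1, total = 3
  5 → 3: |3-5| = 2, total = 5
  3 → 1: |1-3| = 2, total = 7
  1 → 10: |10-1| = 9, total = 16
  10 → 11: |11-10| = 1, total = 17

Answer: 17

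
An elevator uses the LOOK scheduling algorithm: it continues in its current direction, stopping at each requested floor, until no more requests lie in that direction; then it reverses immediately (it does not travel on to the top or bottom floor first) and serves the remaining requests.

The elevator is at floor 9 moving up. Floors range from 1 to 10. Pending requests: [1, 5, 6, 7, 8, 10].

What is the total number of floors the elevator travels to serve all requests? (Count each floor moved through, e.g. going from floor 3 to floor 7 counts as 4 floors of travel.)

Start at floor 9 moving up, LOOK stop order: [10, 8, 7, 6, 5, 1]
  9 → 10: |10-9| = 1, total = 1
  10 → 8: |8-10| = 2, total = 3
  8 → 7: |7-8| = 1, total = 4
  7 → 6: |6-7| = 1, total = 5
  6 → 5: |5-6| = 1, total = 6
  5 → 1: |1-5| = 4, total = 10

Answer: 10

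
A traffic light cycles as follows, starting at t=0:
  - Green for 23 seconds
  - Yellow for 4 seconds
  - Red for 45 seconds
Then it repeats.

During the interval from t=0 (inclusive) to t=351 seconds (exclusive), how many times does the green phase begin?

Cycle = 23+4+45 = 72s
green phase starts at t = k*72 + 0 for k=0,1,2,...
Need k*72+0 < 351 → k < 4.875
k ∈ {0, ..., 4} → 5 starts

Answer: 5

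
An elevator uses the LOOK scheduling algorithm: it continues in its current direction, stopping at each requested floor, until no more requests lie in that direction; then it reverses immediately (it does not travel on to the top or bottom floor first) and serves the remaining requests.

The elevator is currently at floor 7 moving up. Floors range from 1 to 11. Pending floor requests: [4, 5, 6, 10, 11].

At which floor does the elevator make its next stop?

Answer: 10

Derivation:
Current floor: 7, direction: up
Requests above: [10, 11]
Requests below: [4, 5, 6]
Moving up and requests lie above → nearest above is min([10, 11]) = 10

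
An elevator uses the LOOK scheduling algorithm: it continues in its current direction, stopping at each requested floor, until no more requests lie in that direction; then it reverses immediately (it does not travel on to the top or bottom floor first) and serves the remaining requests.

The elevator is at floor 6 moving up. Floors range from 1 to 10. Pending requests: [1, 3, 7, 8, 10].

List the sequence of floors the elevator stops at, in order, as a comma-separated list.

Current: 6, moving UP
Serve above first (ascending): [7, 8, 10]
Then reverse, serve below (descending): [3, 1]

Answer: 7, 8, 10, 3, 1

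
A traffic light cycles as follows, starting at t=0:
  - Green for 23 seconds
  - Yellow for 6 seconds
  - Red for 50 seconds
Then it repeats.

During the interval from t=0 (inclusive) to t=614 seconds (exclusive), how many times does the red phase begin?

Cycle = 23+6+50 = 79s
red phase starts at t = k*79 + 29 for k=0,1,2,...
Need k*79+29 < 614 → k < 7.405
k ∈ {0, ..., 7} → 8 starts

Answer: 8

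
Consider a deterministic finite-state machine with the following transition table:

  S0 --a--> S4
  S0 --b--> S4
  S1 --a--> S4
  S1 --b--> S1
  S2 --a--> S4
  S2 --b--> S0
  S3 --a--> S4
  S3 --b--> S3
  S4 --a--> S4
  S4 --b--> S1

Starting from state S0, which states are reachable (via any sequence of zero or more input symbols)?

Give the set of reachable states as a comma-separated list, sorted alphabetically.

Answer: S0, S1, S4

Derivation:
BFS from S0:
  visit S0: S0--a-->S4 (new), S0--b-->S4 (seen)
  visit S4: S4--a-->S4 (seen), S4--b-->S1 (new)
  visit S1: S1--a-->S4 (seen), S1--b-->S1 (seen)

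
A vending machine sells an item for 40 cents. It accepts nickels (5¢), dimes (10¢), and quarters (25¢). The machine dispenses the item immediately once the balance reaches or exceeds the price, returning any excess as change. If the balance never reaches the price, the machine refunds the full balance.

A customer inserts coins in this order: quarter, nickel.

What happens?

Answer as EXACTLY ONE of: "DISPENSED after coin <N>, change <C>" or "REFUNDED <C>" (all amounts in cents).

Price: 40¢
Coin 1 (quarter, 25¢): balance = 25¢
Coin 2 (nickel, 5¢): balance = 30¢
All coins inserted, balance 30¢ < price 40¢ → REFUND 30¢

Answer: REFUNDED 30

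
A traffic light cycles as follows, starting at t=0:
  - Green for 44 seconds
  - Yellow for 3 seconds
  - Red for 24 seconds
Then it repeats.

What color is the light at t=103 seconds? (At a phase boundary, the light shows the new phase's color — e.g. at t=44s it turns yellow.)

Cycle length = 44 + 3 + 24 = 71s
t = 103, phase_t = 103 mod 71 = 32
32 < 44 (green end) → GREEN

Answer: green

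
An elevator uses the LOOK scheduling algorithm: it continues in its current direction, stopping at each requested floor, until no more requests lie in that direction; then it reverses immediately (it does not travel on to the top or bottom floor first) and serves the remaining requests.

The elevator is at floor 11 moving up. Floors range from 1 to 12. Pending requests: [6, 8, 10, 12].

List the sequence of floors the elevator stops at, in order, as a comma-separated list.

Answer: 12, 10, 8, 6

Derivation:
Current: 11, moving UP
Serve above first (ascending): [12]
Then reverse, serve below (descending): [10, 8, 6]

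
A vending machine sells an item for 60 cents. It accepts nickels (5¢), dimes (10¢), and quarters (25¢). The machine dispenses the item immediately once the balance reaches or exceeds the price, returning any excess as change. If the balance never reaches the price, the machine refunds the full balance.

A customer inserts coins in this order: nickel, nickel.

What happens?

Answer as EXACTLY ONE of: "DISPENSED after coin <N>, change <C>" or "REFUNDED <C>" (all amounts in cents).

Price: 60¢
Coin 1 (nickel, 5¢): balance = 5¢
Coin 2 (nickel, 5¢): balance = 10¢
All coins inserted, balance 10¢ < price 60¢ → REFUND 10¢

Answer: REFUNDED 10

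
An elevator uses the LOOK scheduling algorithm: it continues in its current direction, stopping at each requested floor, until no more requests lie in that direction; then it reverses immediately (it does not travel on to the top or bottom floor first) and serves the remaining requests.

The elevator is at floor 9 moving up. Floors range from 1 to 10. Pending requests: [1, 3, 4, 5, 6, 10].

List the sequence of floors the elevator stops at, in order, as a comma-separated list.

Answer: 10, 6, 5, 4, 3, 1

Derivation:
Current: 9, moving UP
Serve above first (ascending): [10]
Then reverse, serve below (descending): [6, 5, 4, 3, 1]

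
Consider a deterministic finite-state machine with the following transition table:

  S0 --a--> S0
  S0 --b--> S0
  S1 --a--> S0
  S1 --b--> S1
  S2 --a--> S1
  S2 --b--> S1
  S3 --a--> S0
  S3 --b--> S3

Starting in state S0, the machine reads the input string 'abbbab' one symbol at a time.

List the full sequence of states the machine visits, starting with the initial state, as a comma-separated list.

Start: S0
  read 'a': S0 --a--> S0
  read 'b': S0 --b--> S0
  read 'b': S0 --b--> S0
  read 'b': S0 --b--> S0
  read 'a': S0 --a--> S0
  read 'b': S0 --b--> S0

Answer: S0, S0, S0, S0, S0, S0, S0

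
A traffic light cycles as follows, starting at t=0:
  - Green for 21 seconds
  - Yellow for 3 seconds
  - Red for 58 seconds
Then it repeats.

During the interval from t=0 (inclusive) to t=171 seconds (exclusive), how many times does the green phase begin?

Answer: 3

Derivation:
Cycle = 21+3+58 = 82s
green phase starts at t = k*82 + 0 for k=0,1,2,...
Need k*82+0 < 171 → k < 2.085
k ∈ {0, ..., 2} → 3 starts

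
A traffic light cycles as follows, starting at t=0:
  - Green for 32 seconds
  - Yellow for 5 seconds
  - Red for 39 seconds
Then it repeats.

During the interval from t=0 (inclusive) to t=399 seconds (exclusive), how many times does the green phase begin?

Cycle = 32+5+39 = 76s
green phase starts at t = k*76 + 0 for k=0,1,2,...
Need k*76+0 < 399 → k < 5.250
k ∈ {0, ..., 5} → 6 starts

Answer: 6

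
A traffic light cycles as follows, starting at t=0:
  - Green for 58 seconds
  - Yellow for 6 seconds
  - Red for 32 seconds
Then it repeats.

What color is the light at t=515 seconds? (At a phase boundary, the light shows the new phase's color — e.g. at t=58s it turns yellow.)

Cycle length = 58 + 6 + 32 = 96s
t = 515, phase_t = 515 mod 96 = 35
35 < 58 (green end) → GREEN

Answer: green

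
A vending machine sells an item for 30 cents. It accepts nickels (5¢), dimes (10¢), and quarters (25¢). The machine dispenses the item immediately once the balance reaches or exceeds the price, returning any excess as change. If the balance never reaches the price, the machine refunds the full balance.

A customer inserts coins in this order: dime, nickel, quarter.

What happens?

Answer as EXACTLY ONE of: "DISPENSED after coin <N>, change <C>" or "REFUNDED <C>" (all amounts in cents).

Price: 30¢
Coin 1 (dime, 10¢): balance = 10¢
Coin 2 (nickel, 5¢): balance = 15¢
Coin 3 (quarter, 25¢): balance = 40¢
  → balance >= price → DISPENSE, change = 40 - 30 = 10¢

Answer: DISPENSED after coin 3, change 10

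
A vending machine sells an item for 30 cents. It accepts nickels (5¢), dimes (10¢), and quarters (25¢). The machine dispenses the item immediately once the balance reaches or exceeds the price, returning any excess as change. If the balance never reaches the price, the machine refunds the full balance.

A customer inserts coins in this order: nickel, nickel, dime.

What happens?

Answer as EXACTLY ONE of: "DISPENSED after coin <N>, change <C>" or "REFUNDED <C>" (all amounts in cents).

Price: 30¢
Coin 1 (nickel, 5¢): balance = 5¢
Coin 2 (nickel, 5¢): balance = 10¢
Coin 3 (dime, 10¢): balance = 20¢
All coins inserted, balance 20¢ < price 30¢ → REFUND 20¢

Answer: REFUNDED 20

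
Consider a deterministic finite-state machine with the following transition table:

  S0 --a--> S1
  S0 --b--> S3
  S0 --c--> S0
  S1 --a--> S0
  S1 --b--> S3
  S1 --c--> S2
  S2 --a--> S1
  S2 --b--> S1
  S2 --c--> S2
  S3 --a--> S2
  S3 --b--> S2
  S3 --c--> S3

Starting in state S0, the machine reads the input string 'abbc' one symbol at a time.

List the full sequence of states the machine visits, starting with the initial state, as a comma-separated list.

Answer: S0, S1, S3, S2, S2

Derivation:
Start: S0
  read 'a': S0 --a--> S1
  read 'b': S1 --b--> S3
  read 'b': S3 --b--> S2
  read 'c': S2 --c--> S2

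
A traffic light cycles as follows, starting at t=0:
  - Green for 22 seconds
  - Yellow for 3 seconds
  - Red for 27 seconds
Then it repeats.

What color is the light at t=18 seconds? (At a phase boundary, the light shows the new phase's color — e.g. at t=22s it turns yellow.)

Answer: green

Derivation:
Cycle length = 22 + 3 + 27 = 52s
t = 18, phase_t = 18 mod 52 = 18
18 < 22 (green end) → GREEN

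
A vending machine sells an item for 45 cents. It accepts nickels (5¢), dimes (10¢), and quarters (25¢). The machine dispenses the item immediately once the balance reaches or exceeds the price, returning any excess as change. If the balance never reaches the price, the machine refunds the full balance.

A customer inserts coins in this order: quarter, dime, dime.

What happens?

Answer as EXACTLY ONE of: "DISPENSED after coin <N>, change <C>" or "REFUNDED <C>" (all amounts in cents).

Answer: DISPENSED after coin 3, change 0

Derivation:
Price: 45¢
Coin 1 (quarter, 25¢): balance = 25¢
Coin 2 (dime, 10¢): balance = 35¢
Coin 3 (dime, 10¢): balance = 45¢
  → balance >= price → DISPENSE, change = 45 - 45 = 0¢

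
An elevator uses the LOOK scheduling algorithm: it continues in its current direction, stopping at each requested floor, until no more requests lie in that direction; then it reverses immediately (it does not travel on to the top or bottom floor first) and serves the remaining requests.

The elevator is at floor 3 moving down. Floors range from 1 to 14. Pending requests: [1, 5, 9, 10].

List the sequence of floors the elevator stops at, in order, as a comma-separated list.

Answer: 1, 5, 9, 10

Derivation:
Current: 3, moving DOWN
Serve below first (descending): [1]
Then reverse, serve above (ascending): [5, 9, 10]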